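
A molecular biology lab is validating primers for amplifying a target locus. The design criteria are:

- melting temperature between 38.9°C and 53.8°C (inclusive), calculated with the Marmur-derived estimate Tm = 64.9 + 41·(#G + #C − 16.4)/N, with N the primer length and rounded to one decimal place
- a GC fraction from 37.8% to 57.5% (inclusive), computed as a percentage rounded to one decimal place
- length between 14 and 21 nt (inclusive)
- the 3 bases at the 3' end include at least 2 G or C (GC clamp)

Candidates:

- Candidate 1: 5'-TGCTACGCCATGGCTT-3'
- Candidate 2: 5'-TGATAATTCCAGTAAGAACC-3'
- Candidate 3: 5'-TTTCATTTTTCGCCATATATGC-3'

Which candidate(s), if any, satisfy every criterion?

Candidate 1 (16 nt, A=2 T=5 G=4 C=5): Tm = 64.9 + 41·(9 − 16.4)/16 = 45.9°C ✓; GC 9/16 = 56.3% ✓; length 16 ✓; 3' end CTT has 1 G/C, need ≥2 ✗ — fails.
Candidate 2 (20 nt, A=8 T=5 G=3 C=4): Tm = 64.9 + 41·(7 − 16.4)/20 = 45.6°C ✓; GC 7/20 = 35.0%, outside 37.8–57.5% ✗; length 20 ✓; 3' end ACC has 2 G/C ✓ — fails.
Candidate 3 (22 nt, A=4 T=11 G=2 C=5): Tm = 64.9 + 41·(7 − 16.4)/22 = 47.4°C ✓; GC 7/22 = 31.8%, outside 37.8–57.5% ✗; length 22, outside 14–21 ✗; 3' end TGC has 2 G/C ✓ — fails.

None of the candidates satisfy all criteria.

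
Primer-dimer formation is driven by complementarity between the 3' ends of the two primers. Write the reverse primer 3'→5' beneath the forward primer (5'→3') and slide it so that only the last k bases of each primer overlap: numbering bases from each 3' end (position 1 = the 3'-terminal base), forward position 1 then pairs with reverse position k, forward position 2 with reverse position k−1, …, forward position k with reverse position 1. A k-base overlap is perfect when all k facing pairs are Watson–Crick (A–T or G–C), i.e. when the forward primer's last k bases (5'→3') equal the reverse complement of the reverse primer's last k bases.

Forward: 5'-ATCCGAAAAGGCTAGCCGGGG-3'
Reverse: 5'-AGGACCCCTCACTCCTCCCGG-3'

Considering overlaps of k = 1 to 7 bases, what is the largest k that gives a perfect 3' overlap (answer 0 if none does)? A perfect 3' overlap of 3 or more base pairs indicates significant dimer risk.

Longest perfect overlap: 0 complementary base pairs; below the dimer-risk threshold (threshold 3).

Last 7 bases (5'→3') — forward …GCCGGGG, reverse …CTCCCGG.
Reverse complement of the reverse primer's last 7 bases: CCGGGAG; its first k bases are the reverse complement of the reverse primer's last k bases, so a perfect k-base overlap needs the forward primer's last k bases to equal them.
Comparing (forward last k vs required): k=1: G vs C ✗; k=2: GG vs CC ✗; k=3: GGG vs CCG ✗; k=4: GGGG vs CCGG ✗; k=5: CGGGG vs CCGGG ✗; k=6: CCGGGG vs CCGGGA ✗; k=7: GCCGGGG vs CCGGGAG ✗.
No overlap length from 1 to 7 is perfect, so the longest perfect 3' overlap is 0.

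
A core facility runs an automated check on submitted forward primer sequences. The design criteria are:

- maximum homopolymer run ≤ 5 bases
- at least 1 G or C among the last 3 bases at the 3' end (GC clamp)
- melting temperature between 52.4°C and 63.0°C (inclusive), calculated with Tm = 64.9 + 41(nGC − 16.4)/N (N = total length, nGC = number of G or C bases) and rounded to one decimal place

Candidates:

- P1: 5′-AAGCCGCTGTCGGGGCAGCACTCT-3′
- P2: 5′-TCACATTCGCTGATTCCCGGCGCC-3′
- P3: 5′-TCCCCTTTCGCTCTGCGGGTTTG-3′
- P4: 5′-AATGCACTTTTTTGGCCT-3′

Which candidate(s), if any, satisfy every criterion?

P1 (24 nt, A=4 T=4 G=8 C=8): longest run = 4 ✓; 3' end TCT has 1 G/C ✓; Tm = 64.9 + 41·(16 − 16.4)/24 = 64.2°C, outside 52.4–63.0°C ✗ — fails.
P2 (24 nt, A=3 T=6 G=5 C=10): longest run = 3 ✓; 3' end GCC has 3 G/C ✓; Tm = 64.9 + 41·(15 − 16.4)/24 = 62.5°C ✓ — passes.
P3 (23 nt, A=0 T=9 G=6 C=8): longest run = 4 ✓; 3' end TTG has 1 G/C ✓; Tm = 64.9 + 41·(14 − 16.4)/23 = 60.6°C ✓ — passes.
P4 (18 nt, A=3 T=8 G=3 C=4): longest run = 6, exceeds 5 ✗; 3' end CCT has 2 G/C ✓; Tm = 64.9 + 41·(7 − 16.4)/18 = 43.5°C, outside 52.4–63.0°C ✗ — fails.

P2 and P3.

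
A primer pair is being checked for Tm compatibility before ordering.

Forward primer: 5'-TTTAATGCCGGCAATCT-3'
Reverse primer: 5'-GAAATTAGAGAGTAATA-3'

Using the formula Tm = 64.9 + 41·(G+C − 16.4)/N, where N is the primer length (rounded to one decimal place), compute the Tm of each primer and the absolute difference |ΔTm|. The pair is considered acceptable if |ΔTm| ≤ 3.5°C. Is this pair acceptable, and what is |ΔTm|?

Forward: G+C = 7, N = 17 → Tm = 64.9 + 41·(7 − 16.4)/17 = 42.2°C.
Reverse: G+C = 4, N = 17 → Tm = 64.9 + 41·(4 − 16.4)/17 = 35.0°C.
|ΔTm| = |42.2 − 35.0| = 7.2°C, > 3.5°C.

|ΔTm| = 7.2°C; the pair is not acceptable.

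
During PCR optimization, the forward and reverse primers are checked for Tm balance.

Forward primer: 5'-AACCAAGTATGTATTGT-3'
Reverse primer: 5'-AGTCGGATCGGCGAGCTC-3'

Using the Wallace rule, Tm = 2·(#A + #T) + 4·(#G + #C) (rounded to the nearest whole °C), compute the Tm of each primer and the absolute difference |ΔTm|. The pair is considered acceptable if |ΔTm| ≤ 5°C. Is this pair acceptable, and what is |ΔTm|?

|ΔTm| = 16°C; the pair is not acceptable.

Forward: A=6 T=6 G=3 C=2 → Tm = 2·12 + 4·5 = 44°C.
Reverse: A=3 T=3 G=7 C=5 → Tm = 2·6 + 4·12 = 60°C.
|ΔTm| = |44 − 60| = 16°C, > 5°C.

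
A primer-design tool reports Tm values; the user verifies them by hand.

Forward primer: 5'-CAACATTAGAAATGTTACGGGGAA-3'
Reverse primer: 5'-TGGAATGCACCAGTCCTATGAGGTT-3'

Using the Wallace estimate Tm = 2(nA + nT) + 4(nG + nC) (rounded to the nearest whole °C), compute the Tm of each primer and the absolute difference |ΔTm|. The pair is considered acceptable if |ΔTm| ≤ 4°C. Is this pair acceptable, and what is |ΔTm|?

|ΔTm| = 8°C; the pair is not acceptable.

Forward: A=10 T=5 G=6 C=3 → Tm = 2·15 + 4·9 = 66°C.
Reverse: A=6 T=7 G=7 C=5 → Tm = 2·13 + 4·12 = 74°C.
|ΔTm| = |66 − 74| = 8°C, > 4°C.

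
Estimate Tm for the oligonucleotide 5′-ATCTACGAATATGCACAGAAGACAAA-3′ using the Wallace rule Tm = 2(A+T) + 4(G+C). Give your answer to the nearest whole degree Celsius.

Base counts: A=13, T=4, G=4, C=5 (length 26).
Tm = 2·(13+4) + 4·(4+5) = 2·17 + 4·9 = 34 + 36 = 70°C.

70°C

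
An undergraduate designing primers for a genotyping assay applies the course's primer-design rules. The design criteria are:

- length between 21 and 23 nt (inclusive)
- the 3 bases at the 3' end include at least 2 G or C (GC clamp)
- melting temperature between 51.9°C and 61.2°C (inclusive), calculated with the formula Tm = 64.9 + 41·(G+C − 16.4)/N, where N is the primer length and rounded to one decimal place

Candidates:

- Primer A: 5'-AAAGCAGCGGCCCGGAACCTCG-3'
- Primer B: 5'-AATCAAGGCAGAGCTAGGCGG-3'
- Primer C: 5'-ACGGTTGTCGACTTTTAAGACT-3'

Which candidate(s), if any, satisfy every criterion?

Primer B only.

Primer A (22 nt, A=6 T=1 G=7 C=8): length 22 ✓; 3' end TCG has 2 G/C ✓; Tm = 64.9 + 41·(15 − 16.4)/22 = 62.3°C, outside 51.9–61.2°C ✗ — fails.
Primer B (21 nt, A=7 T=2 G=8 C=4): length 21 ✓; 3' end CGG has 3 G/C ✓; Tm = 64.9 + 41·(12 − 16.4)/21 = 56.3°C ✓ — passes.
Primer C (22 nt, A=5 T=8 G=5 C=4): length 22 ✓; 3' end ACT has 1 G/C, need ≥2 ✗; Tm = 64.9 + 41·(9 − 16.4)/22 = 51.1°C, outside 51.9–61.2°C ✗ — fails.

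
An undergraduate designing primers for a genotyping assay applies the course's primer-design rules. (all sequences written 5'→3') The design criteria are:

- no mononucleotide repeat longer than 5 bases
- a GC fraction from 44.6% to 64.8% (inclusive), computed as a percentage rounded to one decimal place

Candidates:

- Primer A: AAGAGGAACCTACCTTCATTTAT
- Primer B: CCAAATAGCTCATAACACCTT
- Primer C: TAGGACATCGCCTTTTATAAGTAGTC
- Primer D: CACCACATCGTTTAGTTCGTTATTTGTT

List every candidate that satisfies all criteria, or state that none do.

None of the candidates satisfy all criteria.

Primer A (23 nt, A=8 T=7 G=3 C=5): longest run = 3 ✓; GC 8/23 = 34.8%, outside 44.6–64.8% ✗ — fails.
Primer B (21 nt, A=8 T=5 G=1 C=7): longest run = 3 ✓; GC 8/21 = 38.1%, outside 44.6–64.8% ✗ — fails.
Primer C (26 nt, A=7 T=9 G=5 C=5): longest run = 4 ✓; GC 10/26 = 38.5%, outside 44.6–64.8% ✗ — fails.
Primer D (28 nt, A=5 T=13 G=4 C=6): longest run = 3 ✓; GC 10/28 = 35.7%, outside 44.6–64.8% ✗ — fails.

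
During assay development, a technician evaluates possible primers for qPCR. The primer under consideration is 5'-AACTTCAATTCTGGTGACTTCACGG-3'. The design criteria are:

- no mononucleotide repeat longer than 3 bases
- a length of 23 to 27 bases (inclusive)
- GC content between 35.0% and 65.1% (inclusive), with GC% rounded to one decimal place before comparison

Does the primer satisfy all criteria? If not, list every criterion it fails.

Meets all criteria.

Base counts: A=6, T=8, G=5, C=6 (length 25).
homopolymer run: longest run = 2 ✓
length: length 25 ✓
GC content: GC 11/25 = 44.0% ✓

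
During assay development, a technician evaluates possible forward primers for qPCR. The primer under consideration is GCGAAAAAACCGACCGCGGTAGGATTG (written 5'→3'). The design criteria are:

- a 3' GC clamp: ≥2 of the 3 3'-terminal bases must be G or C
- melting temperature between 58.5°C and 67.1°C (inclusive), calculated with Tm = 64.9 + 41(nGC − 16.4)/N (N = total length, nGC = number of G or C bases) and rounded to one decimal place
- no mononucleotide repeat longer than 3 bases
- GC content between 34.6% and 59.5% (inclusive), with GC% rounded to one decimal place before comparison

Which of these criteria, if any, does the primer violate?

Base counts: A=9, T=3, G=9, C=6 (length 27).
GC clamp: 3' end TTG has 1 G/C, need ≥2 ✗
Tm: Tm = 64.9 + 41·(15 − 16.4)/27 = 62.8°C ✓
homopolymer run: longest run = 6, exceeds 3 ✗
GC content: GC 15/27 = 55.6% ✓

Fails: GC clamp, homopolymer run.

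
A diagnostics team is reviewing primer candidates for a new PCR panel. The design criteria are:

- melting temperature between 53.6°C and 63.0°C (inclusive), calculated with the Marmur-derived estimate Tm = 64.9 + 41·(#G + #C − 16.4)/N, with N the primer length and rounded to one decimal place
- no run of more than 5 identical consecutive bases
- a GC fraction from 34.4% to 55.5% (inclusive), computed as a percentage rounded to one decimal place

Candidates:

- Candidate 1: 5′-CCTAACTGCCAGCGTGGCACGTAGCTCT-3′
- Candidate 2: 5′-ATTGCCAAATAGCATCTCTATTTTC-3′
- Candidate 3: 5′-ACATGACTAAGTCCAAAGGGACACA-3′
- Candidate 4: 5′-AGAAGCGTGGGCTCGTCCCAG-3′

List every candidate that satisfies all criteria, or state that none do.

Candidate 1 (28 nt, A=5 T=6 G=7 C=10): Tm = 64.9 + 41·(17 − 16.4)/28 = 65.8°C, outside 53.6–63.0°C ✗; longest run = 2 ✓; GC 17/28 = 60.7%, outside 34.4–55.5% ✗ — fails.
Candidate 2 (25 nt, A=7 T=10 G=2 C=6): Tm = 64.9 + 41·(8 − 16.4)/25 = 51.1°C, outside 53.6–63.0°C ✗; longest run = 4 ✓; GC 8/25 = 32.0%, outside 34.4–55.5% ✗ — fails.
Candidate 3 (25 nt, A=11 T=3 G=5 C=6): Tm = 64.9 + 41·(11 − 16.4)/25 = 56.0°C ✓; longest run = 3 ✓; GC 11/25 = 44.0% ✓ — passes.
Candidate 4 (21 nt, A=4 T=3 G=8 C=6): Tm = 64.9 + 41·(14 − 16.4)/21 = 60.2°C ✓; longest run = 3 ✓; GC 14/21 = 66.7%, outside 34.4–55.5% ✗ — fails.

Candidate 3 only.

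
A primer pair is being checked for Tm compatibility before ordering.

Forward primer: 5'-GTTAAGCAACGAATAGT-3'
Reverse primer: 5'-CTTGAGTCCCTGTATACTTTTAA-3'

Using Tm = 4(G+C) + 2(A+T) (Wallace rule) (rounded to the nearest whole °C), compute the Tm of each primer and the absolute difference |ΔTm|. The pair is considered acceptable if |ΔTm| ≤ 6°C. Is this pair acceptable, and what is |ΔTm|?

|ΔTm| = 16°C; the pair is not acceptable.

Forward: A=7 T=4 G=4 C=2 → Tm = 2·11 + 4·6 = 46°C.
Reverse: A=5 T=10 G=3 C=5 → Tm = 2·15 + 4·8 = 62°C.
|ΔTm| = |46 − 62| = 16°C, > 6°C.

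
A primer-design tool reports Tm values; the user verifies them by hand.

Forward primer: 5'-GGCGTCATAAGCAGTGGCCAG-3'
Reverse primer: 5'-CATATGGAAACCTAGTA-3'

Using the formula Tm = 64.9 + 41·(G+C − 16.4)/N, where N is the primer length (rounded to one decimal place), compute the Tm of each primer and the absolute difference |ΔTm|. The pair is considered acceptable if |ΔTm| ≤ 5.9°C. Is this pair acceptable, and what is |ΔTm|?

Forward: G+C = 13, N = 21 → Tm = 64.9 + 41·(13 − 16.4)/21 = 58.3°C.
Reverse: G+C = 6, N = 17 → Tm = 64.9 + 41·(6 − 16.4)/17 = 39.8°C.
|ΔTm| = |58.3 − 39.8| = 18.5°C, > 5.9°C.

|ΔTm| = 18.5°C; the pair is not acceptable.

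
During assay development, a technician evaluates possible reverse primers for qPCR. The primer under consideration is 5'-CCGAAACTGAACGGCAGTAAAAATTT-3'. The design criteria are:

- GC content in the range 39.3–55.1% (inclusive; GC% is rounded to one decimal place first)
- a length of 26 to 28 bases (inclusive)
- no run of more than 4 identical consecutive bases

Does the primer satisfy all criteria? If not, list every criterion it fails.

Fails: GC content, homopolymer run.

Base counts: A=11, T=5, G=5, C=5 (length 26).
GC content: GC 10/26 = 38.5%, outside 39.3–55.1% ✗
length: length 26 ✓
homopolymer run: longest run = 5, exceeds 4 ✗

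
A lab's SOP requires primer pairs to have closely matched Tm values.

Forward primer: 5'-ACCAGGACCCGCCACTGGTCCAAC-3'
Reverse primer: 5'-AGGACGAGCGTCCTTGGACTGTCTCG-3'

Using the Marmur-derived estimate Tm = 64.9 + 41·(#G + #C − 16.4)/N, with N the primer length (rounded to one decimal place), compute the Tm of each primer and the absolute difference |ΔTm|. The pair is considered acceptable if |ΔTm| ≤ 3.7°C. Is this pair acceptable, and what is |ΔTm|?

Forward: G+C = 16, N = 24 → Tm = 64.9 + 41·(16 − 16.4)/24 = 64.2°C.
Reverse: G+C = 16, N = 26 → Tm = 64.9 + 41·(16 − 16.4)/26 = 64.3°C.
|ΔTm| = |64.2 − 64.3| = 0.1°C, ≤ 3.7°C.

|ΔTm| = 0.1°C; the pair is acceptable.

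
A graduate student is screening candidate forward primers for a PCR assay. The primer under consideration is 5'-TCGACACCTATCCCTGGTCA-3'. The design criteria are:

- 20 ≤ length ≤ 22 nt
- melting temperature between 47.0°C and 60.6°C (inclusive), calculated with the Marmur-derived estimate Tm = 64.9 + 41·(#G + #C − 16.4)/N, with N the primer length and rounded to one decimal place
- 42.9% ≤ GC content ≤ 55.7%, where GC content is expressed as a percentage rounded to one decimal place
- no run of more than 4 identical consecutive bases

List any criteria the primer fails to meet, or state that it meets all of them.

Meets all criteria.

Base counts: A=4, T=5, G=3, C=8 (length 20).
length: length 20 ✓
Tm: Tm = 64.9 + 41·(11 − 16.4)/20 = 53.8°C ✓
GC content: GC 11/20 = 55.0% ✓
homopolymer run: longest run = 3 ✓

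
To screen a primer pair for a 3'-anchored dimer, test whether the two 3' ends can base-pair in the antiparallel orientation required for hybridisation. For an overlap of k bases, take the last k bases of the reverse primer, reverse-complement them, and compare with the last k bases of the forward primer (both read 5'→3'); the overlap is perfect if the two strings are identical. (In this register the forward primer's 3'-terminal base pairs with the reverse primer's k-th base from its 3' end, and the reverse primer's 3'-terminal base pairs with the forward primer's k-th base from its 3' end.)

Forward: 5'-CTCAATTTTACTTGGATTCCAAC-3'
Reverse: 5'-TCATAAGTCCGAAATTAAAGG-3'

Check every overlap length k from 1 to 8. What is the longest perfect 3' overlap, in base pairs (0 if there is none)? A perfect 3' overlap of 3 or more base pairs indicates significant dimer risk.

Longest perfect overlap: 1 complementary base pair; below the dimer-risk threshold (threshold 3).

Last 8 bases (5'→3') — forward …ATTCCAAC, reverse …ATTAAAGG.
Reverse complement of the reverse primer's last 8 bases: CCTTTAAT; its first k bases are the reverse complement of the reverse primer's last k bases, so a perfect k-base overlap needs the forward primer's last k bases to equal them.
Comparing (forward last k vs required): k=1: C vs C ✓; k=2: AC vs CC ✗; k=3: AAC vs CCT ✗; k=4: CAAC vs CCTT ✗; k=5: CCAAC vs CCTTT ✗; k=6: TCCAAC vs CCTTTA ✗; k=7: TTCCAAC vs CCTTTAA ✗; k=8: ATTCCAAC vs CCTTTAAT ✗.
Only k = 1 is perfect, so the longest perfect 3' overlap is 1.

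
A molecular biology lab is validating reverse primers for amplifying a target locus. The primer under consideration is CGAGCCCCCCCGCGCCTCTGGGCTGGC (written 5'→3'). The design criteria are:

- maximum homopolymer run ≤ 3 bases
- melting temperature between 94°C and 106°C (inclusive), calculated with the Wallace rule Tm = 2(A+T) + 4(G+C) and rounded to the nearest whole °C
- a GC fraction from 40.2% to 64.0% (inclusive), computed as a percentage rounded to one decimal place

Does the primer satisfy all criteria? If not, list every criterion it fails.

Fails: homopolymer run, GC content.

Base counts: A=1, T=3, G=9, C=14 (length 27).
homopolymer run: longest run = 7, exceeds 3 ✗
Tm: Tm = 2·4 + 4·23 = 100°C ✓
GC content: GC 23/27 = 85.2%, outside 40.2–64.0% ✗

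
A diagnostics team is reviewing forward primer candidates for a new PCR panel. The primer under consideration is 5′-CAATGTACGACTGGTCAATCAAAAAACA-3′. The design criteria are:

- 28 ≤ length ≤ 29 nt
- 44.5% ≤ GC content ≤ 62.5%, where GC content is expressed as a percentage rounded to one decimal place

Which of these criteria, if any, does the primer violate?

Fails: GC content.

Base counts: A=13, T=5, G=4, C=6 (length 28).
length: length 28 ✓
GC content: GC 10/28 = 35.7%, outside 44.5–62.5% ✗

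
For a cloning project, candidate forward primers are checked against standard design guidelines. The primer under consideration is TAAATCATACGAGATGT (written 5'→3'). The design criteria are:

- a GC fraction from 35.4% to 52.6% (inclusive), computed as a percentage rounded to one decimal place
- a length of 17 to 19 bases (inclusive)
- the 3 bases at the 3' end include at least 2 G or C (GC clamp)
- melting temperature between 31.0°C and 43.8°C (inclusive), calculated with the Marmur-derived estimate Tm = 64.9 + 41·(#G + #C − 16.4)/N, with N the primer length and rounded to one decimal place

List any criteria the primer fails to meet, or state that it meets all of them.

Base counts: A=7, T=5, G=3, C=2 (length 17).
GC content: GC 5/17 = 29.4%, outside 35.4–52.6% ✗
length: length 17 ✓
GC clamp: 3' end TGT has 1 G/C, need ≥2 ✗
Tm: Tm = 64.9 + 41·(5 − 16.4)/17 = 37.4°C ✓

Fails: GC content, GC clamp.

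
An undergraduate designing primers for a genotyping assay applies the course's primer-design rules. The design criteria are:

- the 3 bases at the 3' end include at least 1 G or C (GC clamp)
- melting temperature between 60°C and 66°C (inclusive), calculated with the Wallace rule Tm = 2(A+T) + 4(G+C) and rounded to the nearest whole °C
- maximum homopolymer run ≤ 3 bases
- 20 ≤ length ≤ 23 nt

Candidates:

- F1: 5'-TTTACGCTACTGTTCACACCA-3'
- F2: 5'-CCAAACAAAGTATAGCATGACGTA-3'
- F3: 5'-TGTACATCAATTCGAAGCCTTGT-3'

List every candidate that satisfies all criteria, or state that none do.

F1 (21 nt, A=5 T=7 G=2 C=7): 3' end CCA has 2 G/C ✓; Tm = 2·12 + 4·9 = 60°C ✓; longest run = 3 ✓; length 21 ✓ — passes.
F2 (24 nt, A=11 T=4 G=4 C=5): 3' end GTA has 1 G/C ✓; Tm = 2·15 + 4·9 = 66°C ✓; longest run = 3 ✓; length 24, outside 20–23 ✗ — fails.
F3 (23 nt, A=6 T=8 G=4 C=5): 3' end TGT has 1 G/C ✓; Tm = 2·14 + 4·9 = 64°C ✓; longest run = 2 ✓; length 23 ✓ — passes.

F1 and F3.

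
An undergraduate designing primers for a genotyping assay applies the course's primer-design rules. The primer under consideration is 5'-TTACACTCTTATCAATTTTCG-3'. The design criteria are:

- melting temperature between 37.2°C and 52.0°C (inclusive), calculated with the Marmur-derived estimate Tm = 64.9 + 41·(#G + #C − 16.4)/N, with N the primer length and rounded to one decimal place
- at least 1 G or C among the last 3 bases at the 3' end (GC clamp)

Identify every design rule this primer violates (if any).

Base counts: A=5, T=10, G=1, C=5 (length 21).
Tm: Tm = 64.9 + 41·(6 − 16.4)/21 = 44.6°C ✓
GC clamp: 3' end TCG has 2 G/C ✓

Meets all criteria.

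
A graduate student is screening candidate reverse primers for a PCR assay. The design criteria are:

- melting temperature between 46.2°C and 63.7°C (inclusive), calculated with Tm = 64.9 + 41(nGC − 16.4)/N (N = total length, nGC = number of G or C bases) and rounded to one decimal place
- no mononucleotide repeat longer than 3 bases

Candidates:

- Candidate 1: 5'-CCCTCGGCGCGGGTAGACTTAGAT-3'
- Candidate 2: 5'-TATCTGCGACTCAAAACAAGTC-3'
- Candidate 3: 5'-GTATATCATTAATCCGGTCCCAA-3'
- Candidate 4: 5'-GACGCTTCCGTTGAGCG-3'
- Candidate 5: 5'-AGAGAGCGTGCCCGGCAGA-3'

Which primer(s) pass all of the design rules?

Candidate 1 (24 nt, A=4 T=5 G=8 C=7): Tm = 64.9 + 41·(15 − 16.4)/24 = 62.5°C ✓; longest run = 3 ✓ — passes.
Candidate 2 (22 nt, A=8 T=5 G=3 C=6): Tm = 64.9 + 41·(9 − 16.4)/22 = 51.1°C ✓; longest run = 4, exceeds 3 ✗ — fails.
Candidate 3 (23 nt, A=7 T=7 G=3 C=6): Tm = 64.9 + 41·(9 − 16.4)/23 = 51.7°C ✓; longest run = 3 ✓ — passes.
Candidate 4 (17 nt, A=2 T=4 G=6 C=5): Tm = 64.9 + 41·(11 − 16.4)/17 = 51.9°C ✓; longest run = 2 ✓ — passes.
Candidate 5 (19 nt, A=5 T=1 G=8 C=5): Tm = 64.9 + 41·(13 − 16.4)/19 = 57.6°C ✓; longest run = 3 ✓ — passes.

Candidate 1, Candidate 3, Candidate 4 and Candidate 5.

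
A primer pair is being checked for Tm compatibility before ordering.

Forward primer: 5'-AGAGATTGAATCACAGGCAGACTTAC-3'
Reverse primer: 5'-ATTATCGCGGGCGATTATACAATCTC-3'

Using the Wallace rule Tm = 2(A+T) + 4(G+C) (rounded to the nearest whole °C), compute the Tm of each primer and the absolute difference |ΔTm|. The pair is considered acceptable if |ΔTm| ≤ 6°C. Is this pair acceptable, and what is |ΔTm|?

Forward: A=10 T=5 G=6 C=5 → Tm = 2·15 + 4·11 = 74°C.
Reverse: A=7 T=8 G=5 C=6 → Tm = 2·15 + 4·11 = 74°C.
|ΔTm| = |74 − 74| = 0°C, ≤ 6°C.

|ΔTm| = 0°C; the pair is acceptable.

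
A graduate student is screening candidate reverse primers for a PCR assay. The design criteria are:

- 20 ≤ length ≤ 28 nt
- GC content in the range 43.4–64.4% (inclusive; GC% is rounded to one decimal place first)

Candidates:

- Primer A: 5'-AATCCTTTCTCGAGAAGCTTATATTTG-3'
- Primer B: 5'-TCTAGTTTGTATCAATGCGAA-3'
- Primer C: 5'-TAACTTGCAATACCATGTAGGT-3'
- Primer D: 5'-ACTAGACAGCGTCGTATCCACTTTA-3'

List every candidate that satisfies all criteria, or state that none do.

Primer D only.

Primer A (27 nt, A=7 T=11 G=4 C=5): length 27 ✓; GC 9/27 = 33.3%, outside 43.4–64.4% ✗ — fails.
Primer B (21 nt, A=6 T=8 G=4 C=3): length 21 ✓; GC 7/21 = 33.3%, outside 43.4–64.4% ✗ — fails.
Primer C (22 nt, A=7 T=7 G=4 C=4): length 22 ✓; GC 8/22 = 36.4%, outside 43.4–64.4% ✗ — fails.
Primer D (25 nt, A=7 T=7 G=4 C=7): length 25 ✓; GC 11/25 = 44.0% ✓ — passes.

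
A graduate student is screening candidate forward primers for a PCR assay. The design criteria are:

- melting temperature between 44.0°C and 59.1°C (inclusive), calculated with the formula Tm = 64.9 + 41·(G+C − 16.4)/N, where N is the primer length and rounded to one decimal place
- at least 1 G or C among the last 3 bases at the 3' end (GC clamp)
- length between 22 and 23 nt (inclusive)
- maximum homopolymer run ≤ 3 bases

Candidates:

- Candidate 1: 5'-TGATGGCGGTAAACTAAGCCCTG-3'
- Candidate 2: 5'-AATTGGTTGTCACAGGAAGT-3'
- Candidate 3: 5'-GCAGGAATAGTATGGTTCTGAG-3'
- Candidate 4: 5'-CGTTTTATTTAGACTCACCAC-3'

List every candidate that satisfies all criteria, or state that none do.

Candidate 1 and Candidate 3.

Candidate 1 (23 nt, A=6 T=5 G=7 C=5): Tm = 64.9 + 41·(12 − 16.4)/23 = 57.1°C ✓; 3' end CTG has 2 G/C ✓; length 23 ✓; longest run = 3 ✓ — passes.
Candidate 2 (20 nt, A=6 T=6 G=6 C=2): Tm = 64.9 + 41·(8 − 16.4)/20 = 47.7°C ✓; 3' end AGT has 1 G/C ✓; length 20, outside 22–23 ✗; longest run = 2 ✓ — fails.
Candidate 3 (22 nt, A=6 T=6 G=8 C=2): Tm = 64.9 + 41·(10 − 16.4)/22 = 53.0°C ✓; 3' end GAG has 2 G/C ✓; length 22 ✓; longest run = 2 ✓ — passes.
Candidate 4 (21 nt, A=5 T=8 G=2 C=6): Tm = 64.9 + 41·(8 − 16.4)/21 = 48.5°C ✓; 3' end CAC has 2 G/C ✓; length 21, outside 22–23 ✗; longest run = 4, exceeds 3 ✗ — fails.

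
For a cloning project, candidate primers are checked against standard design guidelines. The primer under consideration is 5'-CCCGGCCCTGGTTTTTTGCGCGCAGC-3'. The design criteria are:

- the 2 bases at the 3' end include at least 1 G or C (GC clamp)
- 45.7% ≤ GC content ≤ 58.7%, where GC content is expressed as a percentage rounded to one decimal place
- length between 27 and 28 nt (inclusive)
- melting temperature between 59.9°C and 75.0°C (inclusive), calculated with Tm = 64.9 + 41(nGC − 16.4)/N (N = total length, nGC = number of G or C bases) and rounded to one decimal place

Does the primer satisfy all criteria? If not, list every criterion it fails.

Base counts: A=1, T=7, G=8, C=10 (length 26).
GC clamp: 3' end GC has 2 G/C ✓
GC content: GC 18/26 = 69.2%, outside 45.7–58.7% ✗
length: length 26, outside 27–28 ✗
Tm: Tm = 64.9 + 41·(18 − 16.4)/26 = 67.4°C ✓

Fails: GC content, length.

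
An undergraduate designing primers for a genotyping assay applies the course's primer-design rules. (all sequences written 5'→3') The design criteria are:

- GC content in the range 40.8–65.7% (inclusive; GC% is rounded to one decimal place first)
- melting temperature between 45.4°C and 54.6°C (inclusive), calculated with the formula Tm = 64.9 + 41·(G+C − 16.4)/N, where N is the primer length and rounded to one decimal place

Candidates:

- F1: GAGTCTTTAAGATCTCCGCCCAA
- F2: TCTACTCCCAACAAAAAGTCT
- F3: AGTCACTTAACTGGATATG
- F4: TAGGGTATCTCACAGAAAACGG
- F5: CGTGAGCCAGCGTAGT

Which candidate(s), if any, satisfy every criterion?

F1 (23 nt, A=6 T=6 G=4 C=7): GC 11/23 = 47.8% ✓; Tm = 64.9 + 41·(11 − 16.4)/23 = 55.3°C, outside 45.4–54.6°C ✗ — fails.
F2 (21 nt, A=8 T=5 G=1 C=7): GC 8/21 = 38.1%, outside 40.8–65.7% ✗; Tm = 64.9 + 41·(8 − 16.4)/21 = 48.5°C ✓ — fails.
F3 (19 nt, A=6 T=6 G=4 C=3): GC 7/19 = 36.8%, outside 40.8–65.7% ✗; Tm = 64.9 + 41·(7 − 16.4)/19 = 44.6°C, outside 45.4–54.6°C ✗ — fails.
F4 (22 nt, A=8 T=4 G=6 C=4): GC 10/22 = 45.5% ✓; Tm = 64.9 + 41·(10 − 16.4)/22 = 53.0°C ✓ — passes.
F5 (16 nt, A=3 T=3 G=6 C=4): GC 10/16 = 62.5% ✓; Tm = 64.9 + 41·(10 − 16.4)/16 = 48.5°C ✓ — passes.

F4 and F5.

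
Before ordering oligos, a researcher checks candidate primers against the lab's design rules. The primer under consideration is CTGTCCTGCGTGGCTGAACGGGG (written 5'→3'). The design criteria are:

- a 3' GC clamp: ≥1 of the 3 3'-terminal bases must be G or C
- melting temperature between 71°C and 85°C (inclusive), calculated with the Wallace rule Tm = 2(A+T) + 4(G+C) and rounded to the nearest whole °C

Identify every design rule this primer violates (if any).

Meets all criteria.

Base counts: A=2, T=5, G=10, C=6 (length 23).
GC clamp: 3' end GGG has 3 G/C ✓
Tm: Tm = 2·7 + 4·16 = 78°C ✓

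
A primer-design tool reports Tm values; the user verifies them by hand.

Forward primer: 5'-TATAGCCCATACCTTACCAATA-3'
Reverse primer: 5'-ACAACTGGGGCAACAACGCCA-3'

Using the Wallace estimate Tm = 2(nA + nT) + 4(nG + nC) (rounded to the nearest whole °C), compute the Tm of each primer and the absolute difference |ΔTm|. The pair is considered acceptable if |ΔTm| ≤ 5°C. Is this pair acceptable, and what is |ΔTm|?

|ΔTm| = 6°C; the pair is not acceptable.

Forward: A=8 T=6 G=1 C=7 → Tm = 2·14 + 4·8 = 60°C.
Reverse: A=8 T=1 G=5 C=7 → Tm = 2·9 + 4·12 = 66°C.
|ΔTm| = |60 − 66| = 6°C, > 5°C.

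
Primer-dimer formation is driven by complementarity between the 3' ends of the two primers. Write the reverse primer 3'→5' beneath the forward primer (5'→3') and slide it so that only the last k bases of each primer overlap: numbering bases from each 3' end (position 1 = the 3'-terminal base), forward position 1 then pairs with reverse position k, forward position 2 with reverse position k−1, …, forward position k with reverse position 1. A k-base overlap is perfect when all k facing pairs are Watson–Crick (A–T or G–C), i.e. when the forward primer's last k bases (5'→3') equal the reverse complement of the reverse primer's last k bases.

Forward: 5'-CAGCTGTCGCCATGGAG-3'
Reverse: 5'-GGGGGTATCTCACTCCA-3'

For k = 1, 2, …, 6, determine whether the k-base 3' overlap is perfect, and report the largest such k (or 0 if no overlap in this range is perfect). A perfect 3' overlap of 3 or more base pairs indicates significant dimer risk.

Longest perfect overlap: 5 complementary base pairs; significant dimer risk (threshold 3).

Last 6 bases (5'→3') — forward …ATGGAG, reverse …ACTCCA.
Reverse complement of the reverse primer's last 6 bases: TGGAGT; its first k bases are the reverse complement of the reverse primer's last k bases, so a perfect k-base overlap needs the forward primer's last k bases to equal them.
Comparing (forward last k vs required): k=1: G vs T ✗; k=2: AG vs TG ✗; k=3: GAG vs TGG ✗; k=4: GGAG vs TGGA ✗; k=5: TGGAG vs TGGAG ✓; k=6: ATGGAG vs TGGAGT ✗.
Only k = 5 is perfect, so the longest perfect 3' overlap is 5.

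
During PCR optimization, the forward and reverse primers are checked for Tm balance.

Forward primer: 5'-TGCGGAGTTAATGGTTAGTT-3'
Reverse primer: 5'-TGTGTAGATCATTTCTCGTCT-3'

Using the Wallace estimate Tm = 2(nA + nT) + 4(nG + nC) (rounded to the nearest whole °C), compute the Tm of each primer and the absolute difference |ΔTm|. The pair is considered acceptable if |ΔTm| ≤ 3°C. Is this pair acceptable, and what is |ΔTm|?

Forward: A=4 T=8 G=7 C=1 → Tm = 2·12 + 4·8 = 56°C.
Reverse: A=3 T=10 G=4 C=4 → Tm = 2·13 + 4·8 = 58°C.
|ΔTm| = |56 − 58| = 2°C, ≤ 3°C.

|ΔTm| = 2°C; the pair is acceptable.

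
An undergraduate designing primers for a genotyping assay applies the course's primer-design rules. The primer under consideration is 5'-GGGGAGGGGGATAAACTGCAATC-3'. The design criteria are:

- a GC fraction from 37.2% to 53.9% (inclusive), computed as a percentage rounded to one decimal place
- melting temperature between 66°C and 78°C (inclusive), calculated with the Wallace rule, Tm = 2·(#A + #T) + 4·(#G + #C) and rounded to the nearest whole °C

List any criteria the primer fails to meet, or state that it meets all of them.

Base counts: A=7, T=3, G=10, C=3 (length 23).
GC content: GC 13/23 = 56.5%, outside 37.2–53.9% ✗
Tm: Tm = 2·10 + 4·13 = 72°C ✓

Fails: GC content.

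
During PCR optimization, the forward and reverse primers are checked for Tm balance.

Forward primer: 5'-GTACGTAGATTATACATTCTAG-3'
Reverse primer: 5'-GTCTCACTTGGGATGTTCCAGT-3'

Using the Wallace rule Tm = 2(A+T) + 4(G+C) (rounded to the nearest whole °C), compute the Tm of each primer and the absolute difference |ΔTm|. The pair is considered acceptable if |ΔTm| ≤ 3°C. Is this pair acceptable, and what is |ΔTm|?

Forward: A=7 T=8 G=4 C=3 → Tm = 2·15 + 4·7 = 58°C.
Reverse: A=3 T=8 G=6 C=5 → Tm = 2·11 + 4·11 = 66°C.
|ΔTm| = |58 − 66| = 8°C, > 3°C.

|ΔTm| = 8°C; the pair is not acceptable.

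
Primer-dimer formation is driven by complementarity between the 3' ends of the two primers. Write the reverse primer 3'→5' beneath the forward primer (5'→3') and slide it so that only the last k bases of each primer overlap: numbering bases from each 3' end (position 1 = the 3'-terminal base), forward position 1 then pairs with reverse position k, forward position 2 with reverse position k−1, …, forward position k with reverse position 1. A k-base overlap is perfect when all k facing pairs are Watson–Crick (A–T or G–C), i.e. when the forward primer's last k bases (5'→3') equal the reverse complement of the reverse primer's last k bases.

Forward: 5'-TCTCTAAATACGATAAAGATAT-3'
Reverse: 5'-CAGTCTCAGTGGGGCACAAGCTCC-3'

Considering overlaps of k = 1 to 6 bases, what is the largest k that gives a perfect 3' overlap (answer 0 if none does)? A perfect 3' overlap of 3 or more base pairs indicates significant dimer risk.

Last 6 bases (5'→3') — forward …AGATAT, reverse …AGCTCC.
Reverse complement of the reverse primer's last 6 bases: GGAGCT; its first k bases are the reverse complement of the reverse primer's last k bases, so a perfect k-base overlap needs the forward primer's last k bases to equal them.
Comparing (forward last k vs required): k=1: T vs G ✗; k=2: AT vs GG ✗; k=3: TAT vs GGA ✗; k=4: ATAT vs GGAG ✗; k=5: GATAT vs GGAGC ✗; k=6: AGATAT vs GGAGCT ✗.
No overlap length from 1 to 6 is perfect, so the longest perfect 3' overlap is 0.

Longest perfect overlap: 0 complementary base pairs; below the dimer-risk threshold (threshold 3).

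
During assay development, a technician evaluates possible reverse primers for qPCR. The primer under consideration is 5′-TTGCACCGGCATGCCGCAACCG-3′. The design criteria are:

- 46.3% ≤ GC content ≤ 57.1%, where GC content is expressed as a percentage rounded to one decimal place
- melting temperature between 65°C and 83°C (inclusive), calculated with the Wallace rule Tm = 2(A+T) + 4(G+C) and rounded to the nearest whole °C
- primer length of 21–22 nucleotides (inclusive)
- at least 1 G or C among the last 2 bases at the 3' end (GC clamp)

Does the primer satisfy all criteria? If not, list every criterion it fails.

Fails: GC content.

Base counts: A=4, T=3, G=6, C=9 (length 22).
GC content: GC 15/22 = 68.2%, outside 46.3–57.1% ✗
Tm: Tm = 2·7 + 4·15 = 74°C ✓
length: length 22 ✓
GC clamp: 3' end CG has 2 G/C ✓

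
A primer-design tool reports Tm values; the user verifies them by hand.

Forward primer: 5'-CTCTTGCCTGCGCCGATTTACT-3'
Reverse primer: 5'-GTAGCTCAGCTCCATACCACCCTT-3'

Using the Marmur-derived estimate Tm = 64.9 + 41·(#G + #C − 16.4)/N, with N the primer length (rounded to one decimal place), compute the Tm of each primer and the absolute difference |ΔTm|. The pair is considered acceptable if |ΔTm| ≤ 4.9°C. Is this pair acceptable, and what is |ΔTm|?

Forward: G+C = 12, N = 22 → Tm = 64.9 + 41·(12 − 16.4)/22 = 56.7°C.
Reverse: G+C = 13, N = 24 → Tm = 64.9 + 41·(13 − 16.4)/24 = 59.1°C.
|ΔTm| = |56.7 − 59.1| = 2.4°C, ≤ 4.9°C.

|ΔTm| = 2.4°C; the pair is acceptable.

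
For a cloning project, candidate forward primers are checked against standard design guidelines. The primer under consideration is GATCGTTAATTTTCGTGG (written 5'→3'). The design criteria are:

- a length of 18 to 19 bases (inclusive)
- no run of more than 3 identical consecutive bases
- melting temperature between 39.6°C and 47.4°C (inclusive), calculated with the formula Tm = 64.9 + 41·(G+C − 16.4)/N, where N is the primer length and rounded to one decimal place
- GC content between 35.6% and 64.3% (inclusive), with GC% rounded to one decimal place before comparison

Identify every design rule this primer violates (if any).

Fails: homopolymer run.

Base counts: A=3, T=8, G=5, C=2 (length 18).
length: length 18 ✓
homopolymer run: longest run = 4, exceeds 3 ✗
Tm: Tm = 64.9 + 41·(7 − 16.4)/18 = 43.5°C ✓
GC content: GC 7/18 = 38.9% ✓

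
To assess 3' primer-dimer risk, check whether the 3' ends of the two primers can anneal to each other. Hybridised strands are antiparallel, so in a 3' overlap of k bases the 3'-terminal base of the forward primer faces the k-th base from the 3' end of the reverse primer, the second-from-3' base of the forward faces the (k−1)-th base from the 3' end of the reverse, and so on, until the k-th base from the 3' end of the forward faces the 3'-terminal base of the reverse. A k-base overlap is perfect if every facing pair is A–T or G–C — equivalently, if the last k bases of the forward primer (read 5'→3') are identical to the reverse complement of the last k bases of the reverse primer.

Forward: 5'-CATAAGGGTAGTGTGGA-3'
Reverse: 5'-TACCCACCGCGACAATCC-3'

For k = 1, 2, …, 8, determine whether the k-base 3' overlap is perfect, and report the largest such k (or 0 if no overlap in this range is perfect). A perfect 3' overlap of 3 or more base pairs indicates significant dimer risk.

Last 8 bases (5'→3') — forward …AGTGTGGA, reverse …GACAATCC.
Reverse complement of the reverse primer's last 8 bases: GGATTGTC; its first k bases are the reverse complement of the reverse primer's last k bases, so a perfect k-base overlap needs the forward primer's last k bases to equal them.
Comparing (forward last k vs required): k=1: A vs G ✗; k=2: GA vs GG ✗; k=3: GGA vs GGA ✓; k=4: TGGA vs GGAT ✗; k=5: GTGGA vs GGATT ✗; k=6: TGTGGA vs GGATTG ✗; k=7: GTGTGGA vs GGATTGT ✗; k=8: AGTGTGGA vs GGATTGTC ✗.
Only k = 3 is perfect, so the longest perfect 3' overlap is 3.

Longest perfect overlap: 3 complementary base pairs; significant dimer risk (threshold 3).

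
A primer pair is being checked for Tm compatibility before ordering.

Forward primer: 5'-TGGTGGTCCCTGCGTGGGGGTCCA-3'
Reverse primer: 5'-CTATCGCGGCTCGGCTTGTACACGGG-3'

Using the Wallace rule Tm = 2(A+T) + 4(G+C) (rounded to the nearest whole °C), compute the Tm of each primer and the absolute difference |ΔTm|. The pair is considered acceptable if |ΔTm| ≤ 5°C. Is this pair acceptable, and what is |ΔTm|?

|ΔTm| = 4°C; the pair is acceptable.

Forward: A=1 T=6 G=11 C=6 → Tm = 2·7 + 4·17 = 82°C.
Reverse: A=3 T=6 G=9 C=8 → Tm = 2·9 + 4·17 = 86°C.
|ΔTm| = |82 − 86| = 4°C, ≤ 5°C.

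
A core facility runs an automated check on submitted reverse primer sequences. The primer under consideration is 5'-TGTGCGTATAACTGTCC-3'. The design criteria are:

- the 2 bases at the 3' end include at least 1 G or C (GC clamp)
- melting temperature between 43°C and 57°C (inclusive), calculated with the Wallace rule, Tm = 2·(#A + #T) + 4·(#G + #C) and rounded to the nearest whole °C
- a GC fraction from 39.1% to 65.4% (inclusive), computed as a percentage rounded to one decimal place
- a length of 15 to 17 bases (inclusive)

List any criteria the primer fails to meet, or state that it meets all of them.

Meets all criteria.

Base counts: A=3, T=6, G=4, C=4 (length 17).
GC clamp: 3' end CC has 2 G/C ✓
Tm: Tm = 2·9 + 4·8 = 50°C ✓
GC content: GC 8/17 = 47.1% ✓
length: length 17 ✓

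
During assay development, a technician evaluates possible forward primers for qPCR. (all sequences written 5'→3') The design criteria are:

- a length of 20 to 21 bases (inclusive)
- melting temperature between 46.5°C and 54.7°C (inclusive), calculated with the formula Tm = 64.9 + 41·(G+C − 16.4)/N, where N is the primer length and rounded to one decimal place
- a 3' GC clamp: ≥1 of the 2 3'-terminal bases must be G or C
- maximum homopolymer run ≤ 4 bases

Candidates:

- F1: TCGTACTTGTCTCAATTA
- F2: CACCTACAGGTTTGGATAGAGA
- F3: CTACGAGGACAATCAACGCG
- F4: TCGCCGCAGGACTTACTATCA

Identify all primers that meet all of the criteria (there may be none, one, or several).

F1 (18 nt, A=4 T=8 G=2 C=4): length 18, outside 20–21 ✗; Tm = 64.9 + 41·(6 − 16.4)/18 = 41.2°C, outside 46.5–54.7°C ✗; 3' end TA has 0 G/C, need ≥1 ✗; longest run = 2 ✓ — fails.
F2 (22 nt, A=7 T=5 G=6 C=4): length 22, outside 20–21 ✗; Tm = 64.9 + 41·(10 − 16.4)/22 = 53.0°C ✓; 3' end GA has 1 G/C ✓; longest run = 3 ✓ — fails.
F3 (20 nt, A=7 T=2 G=5 C=6): length 20 ✓; Tm = 64.9 + 41·(11 − 16.4)/20 = 53.8°C ✓; 3' end CG has 2 G/C ✓; longest run = 2 ✓ — passes.
F4 (21 nt, A=5 T=5 G=4 C=7): length 21 ✓; Tm = 64.9 + 41·(11 − 16.4)/21 = 54.4°C ✓; 3' end CA has 1 G/C ✓; longest run = 2 ✓ — passes.

F3 and F4.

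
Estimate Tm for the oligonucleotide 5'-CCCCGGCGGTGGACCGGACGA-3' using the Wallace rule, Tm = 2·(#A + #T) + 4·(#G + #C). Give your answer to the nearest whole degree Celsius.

Base counts: A=3, T=1, G=9, C=8 (length 21).
Tm = 2·(3+1) + 4·(9+8) = 2·4 + 4·17 = 8 + 68 = 76°C.

76°C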